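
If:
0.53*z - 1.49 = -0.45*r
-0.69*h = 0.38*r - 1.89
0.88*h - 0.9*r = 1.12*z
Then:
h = 3.68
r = -1.70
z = 4.26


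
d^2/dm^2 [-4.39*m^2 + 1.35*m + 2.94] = -8.78000000000000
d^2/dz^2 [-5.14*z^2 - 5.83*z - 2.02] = -10.2800000000000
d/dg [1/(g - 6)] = -1/(g - 6)^2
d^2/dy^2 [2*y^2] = 4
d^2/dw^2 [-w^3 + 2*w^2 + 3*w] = 4 - 6*w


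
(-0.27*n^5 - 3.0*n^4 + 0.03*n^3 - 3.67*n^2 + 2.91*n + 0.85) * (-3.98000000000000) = 1.0746*n^5 + 11.94*n^4 - 0.1194*n^3 + 14.6066*n^2 - 11.5818*n - 3.383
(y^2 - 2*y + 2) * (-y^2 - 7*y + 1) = -y^4 - 5*y^3 + 13*y^2 - 16*y + 2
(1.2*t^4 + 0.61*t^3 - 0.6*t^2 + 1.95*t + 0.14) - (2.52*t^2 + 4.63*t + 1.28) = 1.2*t^4 + 0.61*t^3 - 3.12*t^2 - 2.68*t - 1.14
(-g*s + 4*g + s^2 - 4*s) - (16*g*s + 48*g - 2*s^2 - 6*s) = -17*g*s - 44*g + 3*s^2 + 2*s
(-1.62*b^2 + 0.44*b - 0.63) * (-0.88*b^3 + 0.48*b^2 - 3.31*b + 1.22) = 1.4256*b^5 - 1.1648*b^4 + 6.1278*b^3 - 3.7352*b^2 + 2.6221*b - 0.7686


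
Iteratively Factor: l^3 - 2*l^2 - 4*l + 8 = (l - 2)*(l^2 - 4) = (l - 2)*(l + 2)*(l - 2)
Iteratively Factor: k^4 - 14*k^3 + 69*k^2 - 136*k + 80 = (k - 5)*(k^3 - 9*k^2 + 24*k - 16) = (k - 5)*(k - 4)*(k^2 - 5*k + 4) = (k - 5)*(k - 4)*(k - 1)*(k - 4)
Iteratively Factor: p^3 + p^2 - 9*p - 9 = (p + 1)*(p^2 - 9) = (p - 3)*(p + 1)*(p + 3)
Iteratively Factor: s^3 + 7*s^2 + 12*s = (s + 4)*(s^2 + 3*s) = (s + 3)*(s + 4)*(s)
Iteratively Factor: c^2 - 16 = (c - 4)*(c + 4)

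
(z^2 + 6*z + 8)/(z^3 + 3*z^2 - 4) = (z + 4)/(z^2 + z - 2)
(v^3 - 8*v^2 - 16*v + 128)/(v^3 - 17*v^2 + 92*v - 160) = (v + 4)/(v - 5)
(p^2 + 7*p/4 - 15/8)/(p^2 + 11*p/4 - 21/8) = (2*p + 5)/(2*p + 7)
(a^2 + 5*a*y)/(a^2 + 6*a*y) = (a + 5*y)/(a + 6*y)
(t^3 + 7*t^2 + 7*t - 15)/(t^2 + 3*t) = t + 4 - 5/t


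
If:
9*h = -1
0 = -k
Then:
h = -1/9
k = 0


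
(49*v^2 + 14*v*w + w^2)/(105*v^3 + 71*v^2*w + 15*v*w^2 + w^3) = (7*v + w)/(15*v^2 + 8*v*w + w^2)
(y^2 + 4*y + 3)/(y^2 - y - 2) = (y + 3)/(y - 2)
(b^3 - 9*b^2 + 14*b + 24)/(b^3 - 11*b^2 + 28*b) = (b^2 - 5*b - 6)/(b*(b - 7))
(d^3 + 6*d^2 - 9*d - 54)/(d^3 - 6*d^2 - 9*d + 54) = (d + 6)/(d - 6)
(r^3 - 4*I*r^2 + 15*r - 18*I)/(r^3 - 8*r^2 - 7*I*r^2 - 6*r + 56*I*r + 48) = (r + 3*I)/(r - 8)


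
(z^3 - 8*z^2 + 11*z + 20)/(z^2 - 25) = (z^2 - 3*z - 4)/(z + 5)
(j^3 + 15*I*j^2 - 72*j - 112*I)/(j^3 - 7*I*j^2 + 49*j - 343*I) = (j^2 + 8*I*j - 16)/(j^2 - 14*I*j - 49)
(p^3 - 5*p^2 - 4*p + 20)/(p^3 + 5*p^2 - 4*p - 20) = (p - 5)/(p + 5)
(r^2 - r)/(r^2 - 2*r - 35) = r*(1 - r)/(-r^2 + 2*r + 35)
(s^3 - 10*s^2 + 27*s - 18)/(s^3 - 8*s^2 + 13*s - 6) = (s - 3)/(s - 1)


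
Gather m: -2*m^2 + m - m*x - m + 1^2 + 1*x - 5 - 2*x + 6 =-2*m^2 - m*x - x + 2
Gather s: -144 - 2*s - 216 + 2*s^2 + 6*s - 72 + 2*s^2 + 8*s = 4*s^2 + 12*s - 432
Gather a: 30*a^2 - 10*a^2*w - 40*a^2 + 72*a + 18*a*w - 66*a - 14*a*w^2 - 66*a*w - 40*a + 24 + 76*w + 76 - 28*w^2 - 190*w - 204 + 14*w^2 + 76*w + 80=a^2*(-10*w - 10) + a*(-14*w^2 - 48*w - 34) - 14*w^2 - 38*w - 24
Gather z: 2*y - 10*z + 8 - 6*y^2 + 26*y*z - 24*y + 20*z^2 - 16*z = -6*y^2 - 22*y + 20*z^2 + z*(26*y - 26) + 8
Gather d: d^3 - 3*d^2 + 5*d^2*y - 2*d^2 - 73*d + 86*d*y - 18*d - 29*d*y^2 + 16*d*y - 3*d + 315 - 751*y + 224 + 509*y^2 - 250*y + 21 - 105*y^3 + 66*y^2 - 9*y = d^3 + d^2*(5*y - 5) + d*(-29*y^2 + 102*y - 94) - 105*y^3 + 575*y^2 - 1010*y + 560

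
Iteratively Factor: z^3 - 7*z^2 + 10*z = (z - 5)*(z^2 - 2*z) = z*(z - 5)*(z - 2)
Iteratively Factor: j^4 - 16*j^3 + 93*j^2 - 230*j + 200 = (j - 5)*(j^3 - 11*j^2 + 38*j - 40) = (j - 5)*(j - 2)*(j^2 - 9*j + 20) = (j - 5)^2*(j - 2)*(j - 4)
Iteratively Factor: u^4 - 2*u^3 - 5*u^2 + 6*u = (u - 1)*(u^3 - u^2 - 6*u) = u*(u - 1)*(u^2 - u - 6) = u*(u - 1)*(u + 2)*(u - 3)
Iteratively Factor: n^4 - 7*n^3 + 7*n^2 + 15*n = (n - 5)*(n^3 - 2*n^2 - 3*n) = (n - 5)*(n + 1)*(n^2 - 3*n) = (n - 5)*(n - 3)*(n + 1)*(n)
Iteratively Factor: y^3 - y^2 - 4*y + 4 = (y + 2)*(y^2 - 3*y + 2) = (y - 1)*(y + 2)*(y - 2)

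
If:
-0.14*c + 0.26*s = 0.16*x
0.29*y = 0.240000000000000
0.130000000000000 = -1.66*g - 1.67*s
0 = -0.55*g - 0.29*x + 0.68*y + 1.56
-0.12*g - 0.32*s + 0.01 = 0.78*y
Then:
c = -7.52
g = 3.08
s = -3.14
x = 1.47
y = 0.83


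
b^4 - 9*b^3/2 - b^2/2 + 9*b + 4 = (b - 4)*(b - 2)*(b + 1/2)*(b + 1)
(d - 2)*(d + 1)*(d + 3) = d^3 + 2*d^2 - 5*d - 6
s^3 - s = s*(s - 1)*(s + 1)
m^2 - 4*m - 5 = (m - 5)*(m + 1)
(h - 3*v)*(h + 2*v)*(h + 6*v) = h^3 + 5*h^2*v - 12*h*v^2 - 36*v^3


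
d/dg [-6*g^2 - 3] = -12*g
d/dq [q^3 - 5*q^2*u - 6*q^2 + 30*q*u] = 3*q^2 - 10*q*u - 12*q + 30*u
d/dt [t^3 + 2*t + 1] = 3*t^2 + 2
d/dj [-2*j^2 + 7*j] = 7 - 4*j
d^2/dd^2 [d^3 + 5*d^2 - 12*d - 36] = 6*d + 10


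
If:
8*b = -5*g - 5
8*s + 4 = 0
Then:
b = -5*g/8 - 5/8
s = -1/2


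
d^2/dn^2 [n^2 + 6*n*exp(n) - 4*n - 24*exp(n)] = 6*n*exp(n) - 12*exp(n) + 2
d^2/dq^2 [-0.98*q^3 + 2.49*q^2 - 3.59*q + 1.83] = 4.98 - 5.88*q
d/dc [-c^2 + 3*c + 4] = 3 - 2*c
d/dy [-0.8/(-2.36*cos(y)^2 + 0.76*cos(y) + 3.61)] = (3.776*cos(y) - 0.608)*sin(y)/(-2.36*cos(y)^2 + 0.76*cos(y) + 3.61)^2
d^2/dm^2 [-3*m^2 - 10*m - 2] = -6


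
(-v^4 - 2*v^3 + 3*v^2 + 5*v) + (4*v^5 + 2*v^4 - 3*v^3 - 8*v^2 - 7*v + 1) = 4*v^5 + v^4 - 5*v^3 - 5*v^2 - 2*v + 1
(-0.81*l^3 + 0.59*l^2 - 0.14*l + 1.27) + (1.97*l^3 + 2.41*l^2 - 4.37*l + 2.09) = 1.16*l^3 + 3.0*l^2 - 4.51*l + 3.36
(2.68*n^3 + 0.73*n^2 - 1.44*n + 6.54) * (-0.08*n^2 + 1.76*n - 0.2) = -0.2144*n^5 + 4.6584*n^4 + 0.864*n^3 - 3.2036*n^2 + 11.7984*n - 1.308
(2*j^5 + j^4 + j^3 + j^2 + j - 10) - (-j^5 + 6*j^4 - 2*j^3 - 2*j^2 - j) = 3*j^5 - 5*j^4 + 3*j^3 + 3*j^2 + 2*j - 10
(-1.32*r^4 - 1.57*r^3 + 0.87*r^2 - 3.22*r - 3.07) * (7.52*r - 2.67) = -9.9264*r^5 - 8.282*r^4 + 10.7343*r^3 - 26.5373*r^2 - 14.489*r + 8.1969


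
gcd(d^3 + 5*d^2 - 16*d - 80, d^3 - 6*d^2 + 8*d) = d - 4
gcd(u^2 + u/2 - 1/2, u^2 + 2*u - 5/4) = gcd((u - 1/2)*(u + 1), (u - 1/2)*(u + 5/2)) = u - 1/2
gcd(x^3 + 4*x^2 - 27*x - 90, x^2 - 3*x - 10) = x - 5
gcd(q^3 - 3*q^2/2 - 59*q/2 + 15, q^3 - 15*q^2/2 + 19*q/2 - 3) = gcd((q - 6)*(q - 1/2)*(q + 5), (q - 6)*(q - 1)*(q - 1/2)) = q^2 - 13*q/2 + 3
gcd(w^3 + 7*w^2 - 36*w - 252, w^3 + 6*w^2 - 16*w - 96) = w + 6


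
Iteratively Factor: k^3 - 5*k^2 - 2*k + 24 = (k - 3)*(k^2 - 2*k - 8) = (k - 3)*(k + 2)*(k - 4)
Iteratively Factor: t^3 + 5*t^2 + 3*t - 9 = (t + 3)*(t^2 + 2*t - 3) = (t + 3)^2*(t - 1)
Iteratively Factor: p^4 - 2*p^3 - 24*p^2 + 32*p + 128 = (p - 4)*(p^3 + 2*p^2 - 16*p - 32) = (p - 4)*(p + 2)*(p^2 - 16) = (p - 4)*(p + 2)*(p + 4)*(p - 4)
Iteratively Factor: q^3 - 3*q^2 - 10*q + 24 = (q - 2)*(q^2 - q - 12) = (q - 2)*(q + 3)*(q - 4)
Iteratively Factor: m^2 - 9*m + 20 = (m - 4)*(m - 5)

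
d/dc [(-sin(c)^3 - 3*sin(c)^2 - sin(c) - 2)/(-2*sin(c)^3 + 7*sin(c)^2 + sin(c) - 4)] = (-13*sin(c)^4 - 6*sin(c)^3 + 4*sin(c)^2 + 52*sin(c) + 6)*cos(c)/(2*sin(c)^3 - 7*sin(c)^2 - sin(c) + 4)^2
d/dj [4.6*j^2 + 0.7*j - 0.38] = 9.2*j + 0.7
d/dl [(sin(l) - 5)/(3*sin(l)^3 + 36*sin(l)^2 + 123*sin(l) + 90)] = (-2*sin(l)^3 + 3*sin(l)^2 + 120*sin(l) + 235)*cos(l)/(3*(sin(l)^3 + 12*sin(l)^2 + 41*sin(l) + 30)^2)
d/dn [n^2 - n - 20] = 2*n - 1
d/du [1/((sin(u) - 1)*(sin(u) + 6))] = -(2*sin(u) + 5)*cos(u)/((sin(u) - 1)^2*(sin(u) + 6)^2)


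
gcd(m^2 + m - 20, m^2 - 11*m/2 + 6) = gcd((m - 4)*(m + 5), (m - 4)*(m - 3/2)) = m - 4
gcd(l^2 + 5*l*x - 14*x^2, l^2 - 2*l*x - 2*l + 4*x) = -l + 2*x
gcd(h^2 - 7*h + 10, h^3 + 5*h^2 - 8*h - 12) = h - 2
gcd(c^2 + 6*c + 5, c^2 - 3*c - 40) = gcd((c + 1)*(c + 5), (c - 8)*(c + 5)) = c + 5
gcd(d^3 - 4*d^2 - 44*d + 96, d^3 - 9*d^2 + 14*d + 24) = 1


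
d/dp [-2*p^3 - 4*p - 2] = -6*p^2 - 4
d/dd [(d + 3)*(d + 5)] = 2*d + 8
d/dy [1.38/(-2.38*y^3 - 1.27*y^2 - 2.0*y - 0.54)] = (9.8532*y^2 + 3.5052*y + 2.76)/(2.38*y^3 + 1.27*y^2 + 2.0*y + 0.54)^2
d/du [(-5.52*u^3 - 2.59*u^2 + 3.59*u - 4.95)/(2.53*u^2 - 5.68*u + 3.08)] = (-13.9656*u^4 + 62.7072*u^3 - 45.3763*u^2 + 9.0926*u - 17.0588)/(6.4009*u^4 - 28.7408*u^3 + 47.8472*u^2 - 34.9888*u + 9.4864)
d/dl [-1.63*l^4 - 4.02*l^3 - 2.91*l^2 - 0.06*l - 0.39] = -6.52*l^3 - 12.06*l^2 - 5.82*l - 0.06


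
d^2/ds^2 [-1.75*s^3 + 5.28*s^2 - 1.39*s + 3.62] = 10.56 - 10.5*s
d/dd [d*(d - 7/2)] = 2*d - 7/2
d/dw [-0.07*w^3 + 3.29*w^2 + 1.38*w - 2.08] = -0.21*w^2 + 6.58*w + 1.38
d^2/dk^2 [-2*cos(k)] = 2*cos(k)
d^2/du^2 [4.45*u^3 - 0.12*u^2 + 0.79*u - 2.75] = 26.7*u - 0.24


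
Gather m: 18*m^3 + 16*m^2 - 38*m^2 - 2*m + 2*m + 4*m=18*m^3 - 22*m^2 + 4*m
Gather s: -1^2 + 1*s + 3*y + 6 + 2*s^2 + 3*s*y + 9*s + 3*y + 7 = 2*s^2 + s*(3*y + 10) + 6*y + 12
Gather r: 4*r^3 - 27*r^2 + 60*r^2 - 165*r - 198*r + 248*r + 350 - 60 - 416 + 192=4*r^3 + 33*r^2 - 115*r + 66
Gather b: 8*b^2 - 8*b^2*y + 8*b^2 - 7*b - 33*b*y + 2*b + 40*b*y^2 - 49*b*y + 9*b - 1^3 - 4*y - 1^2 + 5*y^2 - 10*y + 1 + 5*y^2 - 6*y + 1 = b^2*(16 - 8*y) + b*(40*y^2 - 82*y + 4) + 10*y^2 - 20*y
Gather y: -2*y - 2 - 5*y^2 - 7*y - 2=-5*y^2 - 9*y - 4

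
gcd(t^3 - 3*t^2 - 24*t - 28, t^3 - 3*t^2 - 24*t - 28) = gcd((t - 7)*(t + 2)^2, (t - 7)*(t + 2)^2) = t^3 - 3*t^2 - 24*t - 28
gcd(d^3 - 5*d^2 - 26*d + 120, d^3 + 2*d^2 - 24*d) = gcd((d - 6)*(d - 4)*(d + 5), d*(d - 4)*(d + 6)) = d - 4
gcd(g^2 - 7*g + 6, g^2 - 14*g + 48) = g - 6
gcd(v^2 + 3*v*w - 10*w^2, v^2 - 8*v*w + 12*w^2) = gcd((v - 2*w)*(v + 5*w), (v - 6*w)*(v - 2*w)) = v - 2*w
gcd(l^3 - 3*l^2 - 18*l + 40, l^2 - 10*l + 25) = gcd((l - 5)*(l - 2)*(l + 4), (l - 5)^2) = l - 5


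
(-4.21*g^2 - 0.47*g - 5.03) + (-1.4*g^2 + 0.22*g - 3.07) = -5.61*g^2 - 0.25*g - 8.1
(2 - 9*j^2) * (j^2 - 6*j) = -9*j^4 + 54*j^3 + 2*j^2 - 12*j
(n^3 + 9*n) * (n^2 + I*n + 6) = n^5 + I*n^4 + 15*n^3 + 9*I*n^2 + 54*n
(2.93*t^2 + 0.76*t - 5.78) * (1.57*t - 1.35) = 4.6001*t^3 - 2.7623*t^2 - 10.1006*t + 7.803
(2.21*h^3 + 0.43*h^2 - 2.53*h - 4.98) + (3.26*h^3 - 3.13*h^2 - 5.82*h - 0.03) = 5.47*h^3 - 2.7*h^2 - 8.35*h - 5.01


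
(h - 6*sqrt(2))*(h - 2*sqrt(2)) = h^2 - 8*sqrt(2)*h + 24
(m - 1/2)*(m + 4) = m^2 + 7*m/2 - 2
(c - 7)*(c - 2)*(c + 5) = c^3 - 4*c^2 - 31*c + 70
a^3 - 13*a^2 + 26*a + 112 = (a - 8)*(a - 7)*(a + 2)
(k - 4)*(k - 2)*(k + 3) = k^3 - 3*k^2 - 10*k + 24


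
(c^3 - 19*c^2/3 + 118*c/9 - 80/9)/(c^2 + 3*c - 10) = (9*c^2 - 39*c + 40)/(9*(c + 5))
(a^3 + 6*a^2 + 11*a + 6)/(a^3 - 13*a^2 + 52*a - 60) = (a^3 + 6*a^2 + 11*a + 6)/(a^3 - 13*a^2 + 52*a - 60)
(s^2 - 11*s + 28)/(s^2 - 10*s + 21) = (s - 4)/(s - 3)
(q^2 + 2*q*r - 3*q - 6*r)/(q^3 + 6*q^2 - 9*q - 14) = (q^2 + 2*q*r - 3*q - 6*r)/(q^3 + 6*q^2 - 9*q - 14)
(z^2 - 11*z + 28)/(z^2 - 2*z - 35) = (z - 4)/(z + 5)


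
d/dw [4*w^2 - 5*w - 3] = 8*w - 5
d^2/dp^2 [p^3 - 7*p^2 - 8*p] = 6*p - 14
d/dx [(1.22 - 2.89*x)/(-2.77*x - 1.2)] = (18.967298*x + 8.21688)/(2.77*x + 1.2)^3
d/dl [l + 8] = 1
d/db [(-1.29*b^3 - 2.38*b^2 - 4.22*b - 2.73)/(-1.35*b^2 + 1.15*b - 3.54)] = (1.7415*b^4 - 2.967*b^3 + 5.2658*b^2 + 9.4794*b + 18.0783)/(1.8225*b^4 - 3.105*b^3 + 10.8805*b^2 - 8.142*b + 12.5316)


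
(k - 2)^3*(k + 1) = k^4 - 5*k^3 + 6*k^2 + 4*k - 8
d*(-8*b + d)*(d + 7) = -8*b*d^2 - 56*b*d + d^3 + 7*d^2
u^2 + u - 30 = (u - 5)*(u + 6)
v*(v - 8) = v^2 - 8*v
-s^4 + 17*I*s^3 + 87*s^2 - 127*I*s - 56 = (s - 8*I)*(s - 7*I)*(I*s + 1)^2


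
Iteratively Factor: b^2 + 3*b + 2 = (b + 1)*(b + 2)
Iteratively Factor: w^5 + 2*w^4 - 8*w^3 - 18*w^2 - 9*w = (w)*(w^4 + 2*w^3 - 8*w^2 - 18*w - 9) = w*(w + 1)*(w^3 + w^2 - 9*w - 9) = w*(w + 1)*(w + 3)*(w^2 - 2*w - 3) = w*(w - 3)*(w + 1)*(w + 3)*(w + 1)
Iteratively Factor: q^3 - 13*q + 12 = (q - 1)*(q^2 + q - 12) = (q - 3)*(q - 1)*(q + 4)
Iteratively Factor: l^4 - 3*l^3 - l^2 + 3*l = (l - 3)*(l^3 - l) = l*(l - 3)*(l^2 - 1) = l*(l - 3)*(l - 1)*(l + 1)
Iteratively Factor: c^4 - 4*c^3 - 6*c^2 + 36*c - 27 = (c - 1)*(c^3 - 3*c^2 - 9*c + 27) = (c - 1)*(c + 3)*(c^2 - 6*c + 9) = (c - 3)*(c - 1)*(c + 3)*(c - 3)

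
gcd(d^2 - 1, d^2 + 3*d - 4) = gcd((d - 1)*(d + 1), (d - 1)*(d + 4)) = d - 1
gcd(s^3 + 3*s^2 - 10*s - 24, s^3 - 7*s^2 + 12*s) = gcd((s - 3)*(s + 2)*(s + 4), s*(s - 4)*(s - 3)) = s - 3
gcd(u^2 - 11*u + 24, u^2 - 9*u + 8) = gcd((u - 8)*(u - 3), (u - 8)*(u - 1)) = u - 8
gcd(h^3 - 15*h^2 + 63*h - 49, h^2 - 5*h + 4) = h - 1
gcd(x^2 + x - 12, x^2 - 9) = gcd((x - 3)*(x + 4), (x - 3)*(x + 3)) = x - 3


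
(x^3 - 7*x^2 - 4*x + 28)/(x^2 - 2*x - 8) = (x^2 - 9*x + 14)/(x - 4)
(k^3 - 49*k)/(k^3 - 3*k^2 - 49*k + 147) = k/(k - 3)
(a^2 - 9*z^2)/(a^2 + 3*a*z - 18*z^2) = (a + 3*z)/(a + 6*z)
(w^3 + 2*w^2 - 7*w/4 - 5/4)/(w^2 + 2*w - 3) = (w^2 + 3*w + 5/4)/(w + 3)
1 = 1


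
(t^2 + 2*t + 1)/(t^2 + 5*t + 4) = (t + 1)/(t + 4)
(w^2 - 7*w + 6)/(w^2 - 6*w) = (w - 1)/w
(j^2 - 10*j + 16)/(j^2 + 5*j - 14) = (j - 8)/(j + 7)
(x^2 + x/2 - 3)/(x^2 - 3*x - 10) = (x - 3/2)/(x - 5)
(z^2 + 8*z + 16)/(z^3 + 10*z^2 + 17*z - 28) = (z + 4)/(z^2 + 6*z - 7)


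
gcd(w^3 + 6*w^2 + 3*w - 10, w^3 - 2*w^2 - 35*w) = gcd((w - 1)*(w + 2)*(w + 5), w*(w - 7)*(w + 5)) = w + 5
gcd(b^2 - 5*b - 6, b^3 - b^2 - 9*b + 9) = 1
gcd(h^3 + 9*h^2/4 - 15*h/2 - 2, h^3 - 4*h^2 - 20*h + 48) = h^2 + 2*h - 8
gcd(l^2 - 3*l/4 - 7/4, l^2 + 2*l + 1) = l + 1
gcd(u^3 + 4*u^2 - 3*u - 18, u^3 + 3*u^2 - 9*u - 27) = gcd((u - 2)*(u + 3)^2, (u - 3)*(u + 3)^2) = u^2 + 6*u + 9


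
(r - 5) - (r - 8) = 3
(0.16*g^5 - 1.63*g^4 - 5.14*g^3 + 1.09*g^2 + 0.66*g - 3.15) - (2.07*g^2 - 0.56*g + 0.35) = 0.16*g^5 - 1.63*g^4 - 5.14*g^3 - 0.98*g^2 + 1.22*g - 3.5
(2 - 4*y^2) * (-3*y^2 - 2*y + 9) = 12*y^4 + 8*y^3 - 42*y^2 - 4*y + 18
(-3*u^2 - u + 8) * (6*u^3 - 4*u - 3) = -18*u^5 - 6*u^4 + 60*u^3 + 13*u^2 - 29*u - 24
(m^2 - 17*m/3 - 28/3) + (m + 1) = m^2 - 14*m/3 - 25/3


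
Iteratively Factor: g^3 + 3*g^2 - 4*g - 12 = (g + 3)*(g^2 - 4) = (g - 2)*(g + 3)*(g + 2)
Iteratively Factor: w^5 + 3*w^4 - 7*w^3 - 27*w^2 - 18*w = (w)*(w^4 + 3*w^3 - 7*w^2 - 27*w - 18) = w*(w + 1)*(w^3 + 2*w^2 - 9*w - 18) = w*(w + 1)*(w + 2)*(w^2 - 9) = w*(w - 3)*(w + 1)*(w + 2)*(w + 3)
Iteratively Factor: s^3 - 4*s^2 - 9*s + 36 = (s + 3)*(s^2 - 7*s + 12) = (s - 4)*(s + 3)*(s - 3)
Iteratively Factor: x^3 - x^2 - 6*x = (x)*(x^2 - x - 6) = x*(x + 2)*(x - 3)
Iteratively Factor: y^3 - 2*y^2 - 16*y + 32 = (y - 2)*(y^2 - 16) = (y - 2)*(y + 4)*(y - 4)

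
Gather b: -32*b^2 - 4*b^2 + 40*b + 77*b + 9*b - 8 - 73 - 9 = -36*b^2 + 126*b - 90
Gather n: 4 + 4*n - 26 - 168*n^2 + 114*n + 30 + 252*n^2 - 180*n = 84*n^2 - 62*n + 8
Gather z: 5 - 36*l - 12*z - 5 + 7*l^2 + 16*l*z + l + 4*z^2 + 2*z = 7*l^2 - 35*l + 4*z^2 + z*(16*l - 10)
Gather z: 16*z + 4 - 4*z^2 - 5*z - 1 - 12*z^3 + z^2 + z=-12*z^3 - 3*z^2 + 12*z + 3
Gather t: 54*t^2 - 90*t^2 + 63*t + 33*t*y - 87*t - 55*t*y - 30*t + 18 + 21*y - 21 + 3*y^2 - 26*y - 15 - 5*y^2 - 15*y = -36*t^2 + t*(-22*y - 54) - 2*y^2 - 20*y - 18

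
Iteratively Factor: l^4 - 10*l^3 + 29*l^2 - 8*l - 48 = (l - 4)*(l^3 - 6*l^2 + 5*l + 12) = (l - 4)*(l + 1)*(l^2 - 7*l + 12) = (l - 4)*(l - 3)*(l + 1)*(l - 4)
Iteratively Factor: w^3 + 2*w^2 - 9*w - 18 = (w + 3)*(w^2 - w - 6) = (w + 2)*(w + 3)*(w - 3)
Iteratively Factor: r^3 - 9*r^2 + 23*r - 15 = (r - 5)*(r^2 - 4*r + 3) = (r - 5)*(r - 3)*(r - 1)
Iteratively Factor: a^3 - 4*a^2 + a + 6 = (a - 2)*(a^2 - 2*a - 3) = (a - 3)*(a - 2)*(a + 1)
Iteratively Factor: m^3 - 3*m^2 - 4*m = (m)*(m^2 - 3*m - 4) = m*(m + 1)*(m - 4)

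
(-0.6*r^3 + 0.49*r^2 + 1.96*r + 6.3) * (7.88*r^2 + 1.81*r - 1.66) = -4.728*r^5 + 2.7752*r^4 + 17.3277*r^3 + 52.3782*r^2 + 8.1494*r - 10.458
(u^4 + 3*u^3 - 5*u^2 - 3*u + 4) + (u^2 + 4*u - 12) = u^4 + 3*u^3 - 4*u^2 + u - 8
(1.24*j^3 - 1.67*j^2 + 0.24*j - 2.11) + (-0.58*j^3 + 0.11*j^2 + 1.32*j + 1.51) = 0.66*j^3 - 1.56*j^2 + 1.56*j - 0.6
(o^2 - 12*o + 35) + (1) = o^2 - 12*o + 36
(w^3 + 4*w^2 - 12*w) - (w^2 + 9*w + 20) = w^3 + 3*w^2 - 21*w - 20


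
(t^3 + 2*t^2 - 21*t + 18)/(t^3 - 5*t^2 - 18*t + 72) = (t^2 + 5*t - 6)/(t^2 - 2*t - 24)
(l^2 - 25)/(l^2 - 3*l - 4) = (25 - l^2)/(-l^2 + 3*l + 4)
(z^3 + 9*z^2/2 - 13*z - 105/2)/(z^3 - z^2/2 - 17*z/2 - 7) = (z^2 + 8*z + 15)/(z^2 + 3*z + 2)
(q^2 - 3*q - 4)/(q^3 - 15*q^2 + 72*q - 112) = (q + 1)/(q^2 - 11*q + 28)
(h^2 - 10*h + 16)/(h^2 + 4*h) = (h^2 - 10*h + 16)/(h*(h + 4))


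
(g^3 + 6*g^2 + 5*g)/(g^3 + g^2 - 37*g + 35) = g*(g^2 + 6*g + 5)/(g^3 + g^2 - 37*g + 35)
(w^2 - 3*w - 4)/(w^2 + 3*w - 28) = (w + 1)/(w + 7)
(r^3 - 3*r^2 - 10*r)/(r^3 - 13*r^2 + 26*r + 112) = r*(r - 5)/(r^2 - 15*r + 56)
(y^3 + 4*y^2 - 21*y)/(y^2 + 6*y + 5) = y*(y^2 + 4*y - 21)/(y^2 + 6*y + 5)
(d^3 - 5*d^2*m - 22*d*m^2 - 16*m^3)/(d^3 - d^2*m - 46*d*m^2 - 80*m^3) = (d + m)/(d + 5*m)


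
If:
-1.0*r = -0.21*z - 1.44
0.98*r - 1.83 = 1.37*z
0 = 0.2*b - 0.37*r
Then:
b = 2.52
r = 1.36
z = -0.36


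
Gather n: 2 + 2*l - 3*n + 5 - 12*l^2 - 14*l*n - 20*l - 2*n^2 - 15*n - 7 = -12*l^2 - 18*l - 2*n^2 + n*(-14*l - 18)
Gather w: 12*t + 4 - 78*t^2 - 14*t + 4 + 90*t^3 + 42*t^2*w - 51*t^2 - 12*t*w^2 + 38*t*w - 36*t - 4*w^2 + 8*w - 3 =90*t^3 - 129*t^2 - 38*t + w^2*(-12*t - 4) + w*(42*t^2 + 38*t + 8) + 5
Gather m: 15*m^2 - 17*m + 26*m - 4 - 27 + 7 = 15*m^2 + 9*m - 24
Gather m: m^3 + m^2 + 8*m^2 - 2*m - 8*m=m^3 + 9*m^2 - 10*m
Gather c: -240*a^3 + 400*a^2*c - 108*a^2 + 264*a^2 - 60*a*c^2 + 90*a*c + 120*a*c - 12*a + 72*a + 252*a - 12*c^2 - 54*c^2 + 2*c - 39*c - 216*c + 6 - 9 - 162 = -240*a^3 + 156*a^2 + 312*a + c^2*(-60*a - 66) + c*(400*a^2 + 210*a - 253) - 165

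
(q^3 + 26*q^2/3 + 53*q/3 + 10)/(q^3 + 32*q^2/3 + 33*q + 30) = (q + 1)/(q + 3)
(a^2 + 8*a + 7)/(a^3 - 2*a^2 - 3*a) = (a + 7)/(a*(a - 3))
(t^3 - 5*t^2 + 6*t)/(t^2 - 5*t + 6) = t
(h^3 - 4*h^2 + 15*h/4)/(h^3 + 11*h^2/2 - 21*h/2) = (h - 5/2)/(h + 7)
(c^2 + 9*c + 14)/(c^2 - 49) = (c + 2)/(c - 7)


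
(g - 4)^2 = g^2 - 8*g + 16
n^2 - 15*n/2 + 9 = (n - 6)*(n - 3/2)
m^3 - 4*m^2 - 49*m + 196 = (m - 7)*(m - 4)*(m + 7)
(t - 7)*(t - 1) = t^2 - 8*t + 7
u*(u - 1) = u^2 - u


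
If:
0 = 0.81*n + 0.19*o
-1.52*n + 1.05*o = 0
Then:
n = 0.00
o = 0.00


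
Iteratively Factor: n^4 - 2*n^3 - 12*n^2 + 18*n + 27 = (n - 3)*(n^3 + n^2 - 9*n - 9) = (n - 3)*(n + 3)*(n^2 - 2*n - 3) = (n - 3)*(n + 1)*(n + 3)*(n - 3)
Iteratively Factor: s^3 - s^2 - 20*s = (s - 5)*(s^2 + 4*s) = s*(s - 5)*(s + 4)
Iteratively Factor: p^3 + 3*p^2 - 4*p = (p - 1)*(p^2 + 4*p) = p*(p - 1)*(p + 4)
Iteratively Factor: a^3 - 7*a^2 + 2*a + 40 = (a - 5)*(a^2 - 2*a - 8) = (a - 5)*(a + 2)*(a - 4)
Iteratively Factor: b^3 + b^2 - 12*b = (b)*(b^2 + b - 12) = b*(b + 4)*(b - 3)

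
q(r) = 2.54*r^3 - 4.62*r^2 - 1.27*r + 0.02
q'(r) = 7.62*r^2 - 9.24*r - 1.27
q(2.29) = 3.39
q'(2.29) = 17.53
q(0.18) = -0.34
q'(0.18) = -2.69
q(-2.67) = -77.87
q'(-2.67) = 77.72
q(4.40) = 121.36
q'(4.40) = 105.60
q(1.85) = -2.06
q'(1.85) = 7.72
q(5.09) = 208.82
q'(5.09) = 149.12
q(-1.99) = -35.77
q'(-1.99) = 47.29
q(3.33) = 38.35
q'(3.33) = 52.46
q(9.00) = 1466.03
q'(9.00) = 532.79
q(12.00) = 3708.62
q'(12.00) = 985.13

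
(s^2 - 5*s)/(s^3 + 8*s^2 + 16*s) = (s - 5)/(s^2 + 8*s + 16)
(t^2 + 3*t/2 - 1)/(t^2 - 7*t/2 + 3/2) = (t + 2)/(t - 3)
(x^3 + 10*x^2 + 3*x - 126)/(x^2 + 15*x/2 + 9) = 2*(x^2 + 4*x - 21)/(2*x + 3)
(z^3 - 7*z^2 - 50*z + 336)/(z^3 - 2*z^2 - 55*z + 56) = (z - 6)/(z - 1)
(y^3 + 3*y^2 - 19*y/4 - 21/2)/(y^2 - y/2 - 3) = y + 7/2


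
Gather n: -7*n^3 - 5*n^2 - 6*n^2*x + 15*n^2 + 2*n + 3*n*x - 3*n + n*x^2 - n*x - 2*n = -7*n^3 + n^2*(10 - 6*x) + n*(x^2 + 2*x - 3)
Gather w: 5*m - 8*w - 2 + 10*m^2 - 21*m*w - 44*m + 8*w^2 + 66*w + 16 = 10*m^2 - 39*m + 8*w^2 + w*(58 - 21*m) + 14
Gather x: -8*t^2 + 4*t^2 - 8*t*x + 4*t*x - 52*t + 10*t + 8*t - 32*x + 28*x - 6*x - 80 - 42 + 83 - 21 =-4*t^2 - 34*t + x*(-4*t - 10) - 60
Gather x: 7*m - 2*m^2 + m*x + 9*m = -2*m^2 + m*x + 16*m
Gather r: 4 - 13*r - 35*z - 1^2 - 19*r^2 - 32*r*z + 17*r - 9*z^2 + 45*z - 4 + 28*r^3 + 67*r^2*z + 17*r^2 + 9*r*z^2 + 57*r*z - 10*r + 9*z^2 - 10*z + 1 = 28*r^3 + r^2*(67*z - 2) + r*(9*z^2 + 25*z - 6)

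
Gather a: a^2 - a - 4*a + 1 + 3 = a^2 - 5*a + 4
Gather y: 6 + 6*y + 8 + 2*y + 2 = 8*y + 16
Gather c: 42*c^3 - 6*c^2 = 42*c^3 - 6*c^2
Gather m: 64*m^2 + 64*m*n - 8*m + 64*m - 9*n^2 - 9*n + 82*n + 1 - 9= 64*m^2 + m*(64*n + 56) - 9*n^2 + 73*n - 8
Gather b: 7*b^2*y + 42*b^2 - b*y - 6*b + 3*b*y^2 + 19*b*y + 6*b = b^2*(7*y + 42) + b*(3*y^2 + 18*y)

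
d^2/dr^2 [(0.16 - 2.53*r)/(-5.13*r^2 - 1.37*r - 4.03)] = ((2.53*r - 0.16)*(10.26*r + 1.37)*(20.52*r + 2.74) - (77.8734*r + 5.2906)*(5.13*r^2 + 1.37*r + 4.03))/(5.13*r^2 + 1.37*r + 4.03)^3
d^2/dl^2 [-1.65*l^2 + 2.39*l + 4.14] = -3.30000000000000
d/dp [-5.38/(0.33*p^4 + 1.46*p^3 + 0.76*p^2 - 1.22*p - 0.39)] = (7.1016*p^3 + 23.5644*p^2 + 8.1776*p - 6.5636)/(0.33*p^4 + 1.46*p^3 + 0.76*p^2 - 1.22*p - 0.39)^2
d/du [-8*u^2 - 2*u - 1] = -16*u - 2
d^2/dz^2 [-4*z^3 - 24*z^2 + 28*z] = -24*z - 48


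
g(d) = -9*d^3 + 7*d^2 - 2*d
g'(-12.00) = -4058.00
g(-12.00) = 16584.00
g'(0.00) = -2.00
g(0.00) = 0.00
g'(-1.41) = -75.42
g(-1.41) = 41.97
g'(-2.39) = -189.69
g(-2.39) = 167.63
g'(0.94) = -12.70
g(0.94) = -3.17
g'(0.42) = -0.88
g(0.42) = -0.27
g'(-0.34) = -9.88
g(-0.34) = 1.84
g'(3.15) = -225.81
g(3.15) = -218.15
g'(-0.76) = -28.24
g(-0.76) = 9.51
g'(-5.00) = -747.00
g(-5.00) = 1310.00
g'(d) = -27*d^2 + 14*d - 2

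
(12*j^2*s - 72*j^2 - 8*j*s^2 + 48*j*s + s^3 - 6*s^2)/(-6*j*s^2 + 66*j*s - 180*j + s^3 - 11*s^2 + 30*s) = (-2*j + s)/(s - 5)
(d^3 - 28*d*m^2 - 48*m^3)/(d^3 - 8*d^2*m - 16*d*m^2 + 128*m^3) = (d^2 - 4*d*m - 12*m^2)/(d^2 - 12*d*m + 32*m^2)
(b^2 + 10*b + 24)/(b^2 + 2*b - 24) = (b + 4)/(b - 4)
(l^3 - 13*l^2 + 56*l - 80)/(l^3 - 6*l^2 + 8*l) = (l^2 - 9*l + 20)/(l*(l - 2))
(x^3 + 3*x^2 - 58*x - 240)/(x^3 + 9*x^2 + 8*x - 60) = (x - 8)/(x - 2)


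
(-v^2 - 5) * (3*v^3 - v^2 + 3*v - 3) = -3*v^5 + v^4 - 18*v^3 + 8*v^2 - 15*v + 15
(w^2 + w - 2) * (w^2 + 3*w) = w^4 + 4*w^3 + w^2 - 6*w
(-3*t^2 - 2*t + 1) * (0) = 0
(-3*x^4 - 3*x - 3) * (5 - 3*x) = 9*x^5 - 15*x^4 + 9*x^2 - 6*x - 15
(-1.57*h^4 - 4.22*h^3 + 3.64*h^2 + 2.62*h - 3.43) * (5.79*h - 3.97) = -9.0903*h^5 - 18.2009*h^4 + 37.829*h^3 + 0.718999999999999*h^2 - 30.2611*h + 13.6171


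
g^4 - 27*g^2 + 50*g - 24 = (g - 4)*(g - 1)^2*(g + 6)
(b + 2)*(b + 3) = b^2 + 5*b + 6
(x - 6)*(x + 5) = x^2 - x - 30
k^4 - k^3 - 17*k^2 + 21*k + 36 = (k - 3)^2*(k + 1)*(k + 4)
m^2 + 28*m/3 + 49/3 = (m + 7/3)*(m + 7)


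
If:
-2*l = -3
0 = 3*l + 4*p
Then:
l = 3/2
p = -9/8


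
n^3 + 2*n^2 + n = n*(n + 1)^2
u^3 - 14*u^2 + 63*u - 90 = (u - 6)*(u - 5)*(u - 3)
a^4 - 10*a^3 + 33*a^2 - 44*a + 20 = (a - 5)*(a - 2)^2*(a - 1)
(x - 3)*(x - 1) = x^2 - 4*x + 3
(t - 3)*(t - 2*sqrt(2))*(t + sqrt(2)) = t^3 - 3*t^2 - sqrt(2)*t^2 - 4*t + 3*sqrt(2)*t + 12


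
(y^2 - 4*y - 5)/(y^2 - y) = (y^2 - 4*y - 5)/(y*(y - 1))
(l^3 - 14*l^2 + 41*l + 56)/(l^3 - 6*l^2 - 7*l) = (l - 8)/l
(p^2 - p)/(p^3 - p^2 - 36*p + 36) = p/(p^2 - 36)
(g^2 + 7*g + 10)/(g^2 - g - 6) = (g + 5)/(g - 3)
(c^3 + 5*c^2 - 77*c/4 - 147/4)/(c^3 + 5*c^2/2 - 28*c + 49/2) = (c + 3/2)/(c - 1)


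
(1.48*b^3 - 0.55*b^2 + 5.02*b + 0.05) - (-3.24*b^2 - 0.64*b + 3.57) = 1.48*b^3 + 2.69*b^2 + 5.66*b - 3.52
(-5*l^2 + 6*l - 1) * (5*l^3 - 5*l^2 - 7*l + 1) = -25*l^5 + 55*l^4 - 42*l^2 + 13*l - 1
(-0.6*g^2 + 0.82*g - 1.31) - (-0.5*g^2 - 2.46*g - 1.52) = -0.1*g^2 + 3.28*g + 0.21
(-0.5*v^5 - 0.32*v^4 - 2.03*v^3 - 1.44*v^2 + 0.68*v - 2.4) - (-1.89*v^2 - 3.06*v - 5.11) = -0.5*v^5 - 0.32*v^4 - 2.03*v^3 + 0.45*v^2 + 3.74*v + 2.71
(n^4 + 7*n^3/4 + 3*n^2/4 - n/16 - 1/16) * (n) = n^5 + 7*n^4/4 + 3*n^3/4 - n^2/16 - n/16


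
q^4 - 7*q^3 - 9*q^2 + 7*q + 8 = (q - 8)*(q - 1)*(q + 1)^2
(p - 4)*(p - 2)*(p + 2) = p^3 - 4*p^2 - 4*p + 16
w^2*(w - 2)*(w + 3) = w^4 + w^3 - 6*w^2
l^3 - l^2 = l^2*(l - 1)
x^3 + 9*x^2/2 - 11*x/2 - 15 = (x - 2)*(x + 3/2)*(x + 5)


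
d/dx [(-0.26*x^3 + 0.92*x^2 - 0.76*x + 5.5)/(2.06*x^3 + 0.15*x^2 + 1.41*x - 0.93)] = (-1.9342*x^4 + 2.398*x^3 - 31.8534*x^2 - 3.3612*x - 7.0482)/(4.2436*x^6 + 0.618*x^5 + 5.8317*x^4 - 3.4086*x^3 + 1.7091*x^2 - 2.6226*x + 0.8649)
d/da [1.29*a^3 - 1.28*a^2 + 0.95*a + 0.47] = 3.87*a^2 - 2.56*a + 0.95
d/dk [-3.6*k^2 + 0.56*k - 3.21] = 0.56 - 7.2*k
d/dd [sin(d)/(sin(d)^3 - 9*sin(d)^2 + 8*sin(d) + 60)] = (-2*sin(d)^3 + 9*sin(d)^2 + 60)*cos(d)/((sin(d) - 6)^2*(sin(d) - 5)^2*(sin(d) + 2)^2)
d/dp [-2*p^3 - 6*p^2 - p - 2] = -6*p^2 - 12*p - 1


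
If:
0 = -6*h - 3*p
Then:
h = -p/2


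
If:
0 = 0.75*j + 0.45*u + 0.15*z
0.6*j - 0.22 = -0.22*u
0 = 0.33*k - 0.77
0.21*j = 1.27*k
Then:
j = 14.11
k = 2.33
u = -37.48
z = 41.90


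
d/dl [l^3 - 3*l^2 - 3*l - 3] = 3*l^2 - 6*l - 3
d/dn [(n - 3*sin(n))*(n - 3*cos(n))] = -3*sqrt(2)*n*cos(n + pi/4) + 2*n - 3*sqrt(2)*sin(n + pi/4) + 9*cos(2*n)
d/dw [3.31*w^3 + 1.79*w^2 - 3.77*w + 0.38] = 9.93*w^2 + 3.58*w - 3.77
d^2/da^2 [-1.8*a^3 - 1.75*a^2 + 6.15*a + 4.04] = -10.8*a - 3.5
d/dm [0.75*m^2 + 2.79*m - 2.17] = 1.5*m + 2.79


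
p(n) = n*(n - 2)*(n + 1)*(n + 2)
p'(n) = n*(n - 2)*(n + 1) + n*(n - 2)*(n + 2) + n*(n + 1)*(n + 2) + (n - 2)*(n + 1)*(n + 2) = 4*n^3 + 3*n^2 - 8*n - 4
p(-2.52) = 9.00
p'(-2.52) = -28.80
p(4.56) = 425.78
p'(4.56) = 401.18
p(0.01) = -0.04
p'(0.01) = -4.08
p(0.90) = -5.45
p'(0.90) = -5.85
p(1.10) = -6.44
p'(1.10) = -3.85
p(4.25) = 313.77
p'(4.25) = 323.25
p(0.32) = -1.65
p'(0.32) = -6.12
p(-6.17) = 1086.76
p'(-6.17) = -779.97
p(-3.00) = 30.00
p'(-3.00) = -61.00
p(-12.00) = 18480.00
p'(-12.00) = -6388.00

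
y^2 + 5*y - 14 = (y - 2)*(y + 7)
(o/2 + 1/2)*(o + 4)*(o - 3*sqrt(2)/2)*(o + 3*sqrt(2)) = o^4/2 + 3*sqrt(2)*o^3/4 + 5*o^3/2 - 5*o^2/2 + 15*sqrt(2)*o^2/4 - 45*o/2 + 3*sqrt(2)*o - 18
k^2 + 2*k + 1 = (k + 1)^2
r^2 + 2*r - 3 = (r - 1)*(r + 3)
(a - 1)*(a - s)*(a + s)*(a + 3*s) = a^4 + 3*a^3*s - a^3 - a^2*s^2 - 3*a^2*s - 3*a*s^3 + a*s^2 + 3*s^3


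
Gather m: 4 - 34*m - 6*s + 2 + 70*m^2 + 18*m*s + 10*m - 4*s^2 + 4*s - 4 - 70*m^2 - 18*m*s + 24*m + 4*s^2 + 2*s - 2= 0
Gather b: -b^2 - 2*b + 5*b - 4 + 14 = -b^2 + 3*b + 10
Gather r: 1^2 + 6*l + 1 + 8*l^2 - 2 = 8*l^2 + 6*l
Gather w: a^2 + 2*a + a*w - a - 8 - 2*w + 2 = a^2 + a + w*(a - 2) - 6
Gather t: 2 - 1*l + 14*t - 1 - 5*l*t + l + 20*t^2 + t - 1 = 20*t^2 + t*(15 - 5*l)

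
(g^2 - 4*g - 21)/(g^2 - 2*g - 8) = (-g^2 + 4*g + 21)/(-g^2 + 2*g + 8)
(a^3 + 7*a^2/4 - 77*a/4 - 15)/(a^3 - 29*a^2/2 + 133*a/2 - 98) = (4*a^2 + 23*a + 15)/(2*(2*a^2 - 21*a + 49))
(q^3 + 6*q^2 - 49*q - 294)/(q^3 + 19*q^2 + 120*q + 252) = (q - 7)/(q + 6)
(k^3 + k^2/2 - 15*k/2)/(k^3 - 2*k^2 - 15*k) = (k - 5/2)/(k - 5)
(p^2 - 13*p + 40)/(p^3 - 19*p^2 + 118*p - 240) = 1/(p - 6)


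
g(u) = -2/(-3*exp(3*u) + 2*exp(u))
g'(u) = -2*(9*exp(3*u) - 2*exp(u))/(-3*exp(3*u) + 2*exp(u))^2 = 2*(2 - 9*exp(2*u))*exp(-u)/(3*exp(2*u) - 2)^2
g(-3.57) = -35.56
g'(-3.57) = 35.47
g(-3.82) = -45.64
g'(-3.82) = 45.57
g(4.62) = 0.00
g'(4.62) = -0.00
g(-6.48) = -651.97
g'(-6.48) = 651.97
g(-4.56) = -95.60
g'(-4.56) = 95.57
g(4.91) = 0.00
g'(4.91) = -0.00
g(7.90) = 0.00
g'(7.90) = -0.00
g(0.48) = 0.21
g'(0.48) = -0.78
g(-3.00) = -20.16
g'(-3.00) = 20.01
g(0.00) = 2.00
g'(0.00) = -14.00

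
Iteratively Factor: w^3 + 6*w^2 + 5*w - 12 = (w + 3)*(w^2 + 3*w - 4) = (w - 1)*(w + 3)*(w + 4)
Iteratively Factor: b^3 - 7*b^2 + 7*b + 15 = (b - 3)*(b^2 - 4*b - 5) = (b - 5)*(b - 3)*(b + 1)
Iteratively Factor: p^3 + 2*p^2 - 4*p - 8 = (p + 2)*(p^2 - 4) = (p + 2)^2*(p - 2)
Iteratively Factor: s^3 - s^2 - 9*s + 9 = (s + 3)*(s^2 - 4*s + 3) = (s - 3)*(s + 3)*(s - 1)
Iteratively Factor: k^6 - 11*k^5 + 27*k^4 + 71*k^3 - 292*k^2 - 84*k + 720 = (k - 3)*(k^5 - 8*k^4 + 3*k^3 + 80*k^2 - 52*k - 240) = (k - 3)*(k + 2)*(k^4 - 10*k^3 + 23*k^2 + 34*k - 120) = (k - 4)*(k - 3)*(k + 2)*(k^3 - 6*k^2 - k + 30) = (k - 5)*(k - 4)*(k - 3)*(k + 2)*(k^2 - k - 6) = (k - 5)*(k - 4)*(k - 3)*(k + 2)^2*(k - 3)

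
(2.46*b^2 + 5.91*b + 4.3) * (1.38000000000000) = 3.3948*b^2 + 8.1558*b + 5.934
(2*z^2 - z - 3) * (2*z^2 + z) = 4*z^4 - 7*z^2 - 3*z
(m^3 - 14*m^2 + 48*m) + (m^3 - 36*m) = 2*m^3 - 14*m^2 + 12*m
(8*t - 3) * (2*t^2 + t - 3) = 16*t^3 + 2*t^2 - 27*t + 9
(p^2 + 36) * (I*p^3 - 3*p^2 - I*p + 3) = I*p^5 - 3*p^4 + 35*I*p^3 - 105*p^2 - 36*I*p + 108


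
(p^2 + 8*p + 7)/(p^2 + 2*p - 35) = (p + 1)/(p - 5)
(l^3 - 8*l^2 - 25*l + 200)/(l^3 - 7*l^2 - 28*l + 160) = (l - 5)/(l - 4)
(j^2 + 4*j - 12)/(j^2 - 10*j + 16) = (j + 6)/(j - 8)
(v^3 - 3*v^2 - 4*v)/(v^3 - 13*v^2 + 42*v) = (v^2 - 3*v - 4)/(v^2 - 13*v + 42)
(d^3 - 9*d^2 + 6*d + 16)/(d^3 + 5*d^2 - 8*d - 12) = (d - 8)/(d + 6)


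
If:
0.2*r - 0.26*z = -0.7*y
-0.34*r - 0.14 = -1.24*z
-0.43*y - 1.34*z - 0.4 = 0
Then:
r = -1.97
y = 0.40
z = -0.43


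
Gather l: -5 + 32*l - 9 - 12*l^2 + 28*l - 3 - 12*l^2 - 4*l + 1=-24*l^2 + 56*l - 16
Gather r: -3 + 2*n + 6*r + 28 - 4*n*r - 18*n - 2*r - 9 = -16*n + r*(4 - 4*n) + 16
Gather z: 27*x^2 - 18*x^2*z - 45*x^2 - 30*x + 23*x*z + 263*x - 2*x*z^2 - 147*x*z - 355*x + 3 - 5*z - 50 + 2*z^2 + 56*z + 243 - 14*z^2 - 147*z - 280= -18*x^2 - 122*x + z^2*(-2*x - 12) + z*(-18*x^2 - 124*x - 96) - 84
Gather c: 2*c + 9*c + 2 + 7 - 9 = 11*c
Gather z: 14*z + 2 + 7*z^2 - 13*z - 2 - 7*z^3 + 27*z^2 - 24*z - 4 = -7*z^3 + 34*z^2 - 23*z - 4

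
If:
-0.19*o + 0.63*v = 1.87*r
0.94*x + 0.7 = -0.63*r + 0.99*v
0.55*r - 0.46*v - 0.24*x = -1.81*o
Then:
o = 0.321947036284994*x + 0.13915639314864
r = 0.365540265727993*x + 0.285220491232633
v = 1.18211148223094*x + 0.888574656036928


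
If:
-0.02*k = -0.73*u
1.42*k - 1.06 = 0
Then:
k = 0.75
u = 0.02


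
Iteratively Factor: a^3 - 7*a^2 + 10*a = (a - 2)*(a^2 - 5*a) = (a - 5)*(a - 2)*(a)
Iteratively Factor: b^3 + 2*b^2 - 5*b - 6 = (b - 2)*(b^2 + 4*b + 3) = (b - 2)*(b + 1)*(b + 3)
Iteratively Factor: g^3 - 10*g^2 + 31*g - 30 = (g - 2)*(g^2 - 8*g + 15) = (g - 5)*(g - 2)*(g - 3)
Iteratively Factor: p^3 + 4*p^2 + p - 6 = (p + 2)*(p^2 + 2*p - 3) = (p - 1)*(p + 2)*(p + 3)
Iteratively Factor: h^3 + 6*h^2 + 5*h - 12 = (h + 3)*(h^2 + 3*h - 4) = (h - 1)*(h + 3)*(h + 4)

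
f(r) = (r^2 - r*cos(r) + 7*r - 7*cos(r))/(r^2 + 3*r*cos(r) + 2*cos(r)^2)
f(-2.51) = -0.56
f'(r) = (r*sin(r) + 2*r + 7*sin(r) - cos(r) + 7)/(r^2 + 3*r*cos(r) + 2*cos(r)^2) + (r^2 - r*cos(r) + 7*r - 7*cos(r))*(3*r*sin(r) - 2*r + 4*sin(r)*cos(r) - 3*cos(r))/(r^2 + 3*r*cos(r) + 2*cos(r)^2)^2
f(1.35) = 3.37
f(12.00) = 1.21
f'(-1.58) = -11.13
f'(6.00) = -0.19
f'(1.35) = 8.02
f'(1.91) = 16.84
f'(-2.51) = -0.55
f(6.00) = 1.19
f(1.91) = 10.18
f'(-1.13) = -608.94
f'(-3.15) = -0.09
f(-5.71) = -0.43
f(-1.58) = -3.35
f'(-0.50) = 107.75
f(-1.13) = -46.96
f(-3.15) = -0.39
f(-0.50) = -18.89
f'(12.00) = -0.21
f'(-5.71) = -0.26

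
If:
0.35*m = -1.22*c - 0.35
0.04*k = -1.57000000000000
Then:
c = -0.286885245901639*m - 0.286885245901639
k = -39.25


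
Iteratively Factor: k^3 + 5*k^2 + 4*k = (k + 4)*(k^2 + k) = k*(k + 4)*(k + 1)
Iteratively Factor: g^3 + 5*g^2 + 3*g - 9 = (g - 1)*(g^2 + 6*g + 9) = (g - 1)*(g + 3)*(g + 3)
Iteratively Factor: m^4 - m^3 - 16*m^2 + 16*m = (m - 4)*(m^3 + 3*m^2 - 4*m) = m*(m - 4)*(m^2 + 3*m - 4) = m*(m - 4)*(m + 4)*(m - 1)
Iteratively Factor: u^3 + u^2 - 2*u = (u - 1)*(u^2 + 2*u) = (u - 1)*(u + 2)*(u)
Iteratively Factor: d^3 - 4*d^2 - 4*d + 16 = (d + 2)*(d^2 - 6*d + 8) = (d - 4)*(d + 2)*(d - 2)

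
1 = 1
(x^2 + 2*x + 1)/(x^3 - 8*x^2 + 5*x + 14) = (x + 1)/(x^2 - 9*x + 14)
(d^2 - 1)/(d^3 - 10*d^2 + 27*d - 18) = (d + 1)/(d^2 - 9*d + 18)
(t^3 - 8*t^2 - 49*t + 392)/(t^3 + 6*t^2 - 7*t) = (t^2 - 15*t + 56)/(t*(t - 1))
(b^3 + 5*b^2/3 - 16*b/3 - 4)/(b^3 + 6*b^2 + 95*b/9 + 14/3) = 3*(b - 2)/(3*b + 7)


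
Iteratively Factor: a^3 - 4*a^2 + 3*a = (a)*(a^2 - 4*a + 3) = a*(a - 1)*(a - 3)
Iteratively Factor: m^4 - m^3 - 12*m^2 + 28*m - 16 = (m - 2)*(m^3 + m^2 - 10*m + 8) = (m - 2)^2*(m^2 + 3*m - 4) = (m - 2)^2*(m - 1)*(m + 4)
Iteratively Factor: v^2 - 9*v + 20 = (v - 5)*(v - 4)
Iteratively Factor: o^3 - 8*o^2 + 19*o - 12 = (o - 1)*(o^2 - 7*o + 12) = (o - 3)*(o - 1)*(o - 4)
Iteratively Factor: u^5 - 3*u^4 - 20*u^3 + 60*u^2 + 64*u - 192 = (u + 4)*(u^4 - 7*u^3 + 8*u^2 + 28*u - 48) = (u - 4)*(u + 4)*(u^3 - 3*u^2 - 4*u + 12) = (u - 4)*(u + 2)*(u + 4)*(u^2 - 5*u + 6) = (u - 4)*(u - 3)*(u + 2)*(u + 4)*(u - 2)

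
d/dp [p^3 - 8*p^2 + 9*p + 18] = 3*p^2 - 16*p + 9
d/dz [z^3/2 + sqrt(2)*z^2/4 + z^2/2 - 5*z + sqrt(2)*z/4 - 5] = 3*z^2/2 + sqrt(2)*z/2 + z - 5 + sqrt(2)/4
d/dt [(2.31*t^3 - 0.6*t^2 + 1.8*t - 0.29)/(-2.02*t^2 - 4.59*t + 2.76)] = (-4.6662*t^4 - 21.2058*t^3 + 25.5168*t^2 - 4.4836*t + 3.6369)/(4.0804*t^4 + 18.5436*t^3 + 9.9177*t^2 - 25.3368*t + 7.6176)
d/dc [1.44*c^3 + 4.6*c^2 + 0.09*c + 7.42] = 4.32*c^2 + 9.2*c + 0.09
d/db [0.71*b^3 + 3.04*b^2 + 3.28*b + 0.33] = 2.13*b^2 + 6.08*b + 3.28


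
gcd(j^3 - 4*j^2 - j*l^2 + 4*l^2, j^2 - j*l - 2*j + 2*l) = j - l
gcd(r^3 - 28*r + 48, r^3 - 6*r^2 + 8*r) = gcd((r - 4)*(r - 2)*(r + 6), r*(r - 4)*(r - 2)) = r^2 - 6*r + 8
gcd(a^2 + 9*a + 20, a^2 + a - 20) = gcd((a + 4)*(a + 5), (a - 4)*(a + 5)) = a + 5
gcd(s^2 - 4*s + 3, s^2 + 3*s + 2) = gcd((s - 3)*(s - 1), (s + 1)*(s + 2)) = 1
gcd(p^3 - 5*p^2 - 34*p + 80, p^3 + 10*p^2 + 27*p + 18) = 1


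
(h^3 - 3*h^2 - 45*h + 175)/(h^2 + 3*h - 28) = (h^2 - 10*h + 25)/(h - 4)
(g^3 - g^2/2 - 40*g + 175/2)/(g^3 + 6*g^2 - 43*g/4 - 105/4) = 2*(g - 5)/(2*g + 3)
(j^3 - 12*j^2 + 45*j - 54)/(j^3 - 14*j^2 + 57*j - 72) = (j - 6)/(j - 8)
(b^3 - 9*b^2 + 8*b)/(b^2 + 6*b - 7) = b*(b - 8)/(b + 7)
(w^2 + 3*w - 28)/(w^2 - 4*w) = (w + 7)/w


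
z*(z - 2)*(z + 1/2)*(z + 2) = z^4 + z^3/2 - 4*z^2 - 2*z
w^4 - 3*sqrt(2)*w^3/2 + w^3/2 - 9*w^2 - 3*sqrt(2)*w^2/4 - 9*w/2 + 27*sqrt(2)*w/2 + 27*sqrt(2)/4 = (w - 3)*(w + 1/2)*(w + 3)*(w - 3*sqrt(2)/2)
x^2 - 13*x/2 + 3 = (x - 6)*(x - 1/2)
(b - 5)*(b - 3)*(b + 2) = b^3 - 6*b^2 - b + 30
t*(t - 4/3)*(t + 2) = t^3 + 2*t^2/3 - 8*t/3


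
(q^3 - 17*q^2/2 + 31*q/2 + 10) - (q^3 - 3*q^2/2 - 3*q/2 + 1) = -7*q^2 + 17*q + 9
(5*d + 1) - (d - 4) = 4*d + 5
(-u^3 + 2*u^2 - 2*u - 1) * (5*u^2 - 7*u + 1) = -5*u^5 + 17*u^4 - 25*u^3 + 11*u^2 + 5*u - 1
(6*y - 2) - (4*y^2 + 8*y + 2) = -4*y^2 - 2*y - 4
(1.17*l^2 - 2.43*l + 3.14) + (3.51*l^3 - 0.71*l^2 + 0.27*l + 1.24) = 3.51*l^3 + 0.46*l^2 - 2.16*l + 4.38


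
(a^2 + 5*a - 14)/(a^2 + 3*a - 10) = (a + 7)/(a + 5)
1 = 1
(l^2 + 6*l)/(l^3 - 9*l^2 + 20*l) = (l + 6)/(l^2 - 9*l + 20)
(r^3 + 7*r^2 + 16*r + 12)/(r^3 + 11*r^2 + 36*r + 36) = (r + 2)/(r + 6)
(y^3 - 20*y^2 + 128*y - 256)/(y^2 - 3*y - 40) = (y^2 - 12*y + 32)/(y + 5)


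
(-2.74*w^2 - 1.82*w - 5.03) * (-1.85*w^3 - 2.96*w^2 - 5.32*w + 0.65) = 5.069*w^5 + 11.4774*w^4 + 29.2695*w^3 + 22.7902*w^2 + 25.5766*w - 3.2695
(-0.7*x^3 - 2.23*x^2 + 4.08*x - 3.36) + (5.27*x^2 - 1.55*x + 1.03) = -0.7*x^3 + 3.04*x^2 + 2.53*x - 2.33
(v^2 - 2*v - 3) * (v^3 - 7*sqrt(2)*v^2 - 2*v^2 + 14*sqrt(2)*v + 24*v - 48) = v^5 - 7*sqrt(2)*v^4 - 4*v^4 + 25*v^3 + 28*sqrt(2)*v^3 - 90*v^2 - 7*sqrt(2)*v^2 - 42*sqrt(2)*v + 24*v + 144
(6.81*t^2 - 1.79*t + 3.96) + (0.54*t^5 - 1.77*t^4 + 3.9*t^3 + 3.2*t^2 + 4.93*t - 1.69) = 0.54*t^5 - 1.77*t^4 + 3.9*t^3 + 10.01*t^2 + 3.14*t + 2.27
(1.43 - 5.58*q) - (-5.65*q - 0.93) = 0.0700000000000003*q + 2.36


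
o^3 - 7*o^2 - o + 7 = (o - 7)*(o - 1)*(o + 1)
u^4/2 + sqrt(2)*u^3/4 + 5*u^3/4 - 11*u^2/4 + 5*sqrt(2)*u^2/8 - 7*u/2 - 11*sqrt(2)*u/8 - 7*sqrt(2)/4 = (u - 2)*(u + 7/2)*(sqrt(2)*u/2 + 1/2)*(sqrt(2)*u/2 + sqrt(2)/2)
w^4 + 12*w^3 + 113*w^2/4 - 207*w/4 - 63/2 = (w - 3/2)*(w + 1/2)*(w + 6)*(w + 7)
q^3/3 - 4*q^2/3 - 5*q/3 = q*(q/3 + 1/3)*(q - 5)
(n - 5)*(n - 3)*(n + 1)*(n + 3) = n^4 - 4*n^3 - 14*n^2 + 36*n + 45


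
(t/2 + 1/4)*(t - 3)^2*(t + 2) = t^4/2 - 7*t^3/4 - 5*t^2/2 + 33*t/4 + 9/2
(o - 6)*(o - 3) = o^2 - 9*o + 18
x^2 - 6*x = x*(x - 6)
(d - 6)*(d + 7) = d^2 + d - 42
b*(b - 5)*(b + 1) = b^3 - 4*b^2 - 5*b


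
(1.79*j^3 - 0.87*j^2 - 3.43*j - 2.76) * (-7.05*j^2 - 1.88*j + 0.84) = -12.6195*j^5 + 2.7683*j^4 + 27.3207*j^3 + 25.1756*j^2 + 2.3076*j - 2.3184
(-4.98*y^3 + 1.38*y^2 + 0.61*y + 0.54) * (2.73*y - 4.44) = -13.5954*y^4 + 25.8786*y^3 - 4.4619*y^2 - 1.2342*y - 2.3976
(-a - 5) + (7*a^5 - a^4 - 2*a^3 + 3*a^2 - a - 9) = 7*a^5 - a^4 - 2*a^3 + 3*a^2 - 2*a - 14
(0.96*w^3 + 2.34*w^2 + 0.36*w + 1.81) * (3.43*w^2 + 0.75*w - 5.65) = 3.2928*w^5 + 8.7462*w^4 - 2.4342*w^3 - 6.7427*w^2 - 0.6765*w - 10.2265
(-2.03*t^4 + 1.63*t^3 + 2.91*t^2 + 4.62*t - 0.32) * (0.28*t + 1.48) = -0.5684*t^5 - 2.548*t^4 + 3.2272*t^3 + 5.6004*t^2 + 6.748*t - 0.4736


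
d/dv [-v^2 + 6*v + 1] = 6 - 2*v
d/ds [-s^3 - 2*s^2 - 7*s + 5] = -3*s^2 - 4*s - 7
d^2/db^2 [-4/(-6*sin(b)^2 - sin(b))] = 4*(-144*sin(b) - 18 + 215/sin(b) + 36/sin(b)^2 + 2/sin(b)^3)/(6*sin(b) + 1)^3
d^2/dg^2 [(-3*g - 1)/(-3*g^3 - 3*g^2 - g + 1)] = 2*((3*g + 1)*(9*g^2 + 6*g + 1)^2 - 3*(9*g^2 + 6*g + (3*g + 1)^2 + 1)*(3*g^3 + 3*g^2 + g - 1))/(3*g^3 + 3*g^2 + g - 1)^3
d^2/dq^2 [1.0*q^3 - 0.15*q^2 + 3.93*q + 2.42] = 6.0*q - 0.3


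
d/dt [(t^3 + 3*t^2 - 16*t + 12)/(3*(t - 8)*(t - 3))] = (t^4 - 22*t^3 + 55*t^2 + 120*t - 252)/(3*(t^4 - 22*t^3 + 169*t^2 - 528*t + 576))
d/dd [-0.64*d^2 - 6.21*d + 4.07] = -1.28*d - 6.21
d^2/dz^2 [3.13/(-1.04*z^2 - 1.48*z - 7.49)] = (6.770816*z^2 + 9.635392*z - 3.13*(2.08*z + 1.48)*(4.16*z + 2.96) + 48.762896)/(1.04*z^2 + 1.48*z + 7.49)^3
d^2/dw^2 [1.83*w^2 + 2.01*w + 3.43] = 3.66000000000000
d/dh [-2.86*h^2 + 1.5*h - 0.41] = 1.5 - 5.72*h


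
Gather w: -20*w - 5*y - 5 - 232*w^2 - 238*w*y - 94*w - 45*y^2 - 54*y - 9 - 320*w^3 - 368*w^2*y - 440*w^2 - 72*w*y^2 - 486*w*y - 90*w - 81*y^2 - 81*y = -320*w^3 + w^2*(-368*y - 672) + w*(-72*y^2 - 724*y - 204) - 126*y^2 - 140*y - 14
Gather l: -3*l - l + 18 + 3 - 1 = 20 - 4*l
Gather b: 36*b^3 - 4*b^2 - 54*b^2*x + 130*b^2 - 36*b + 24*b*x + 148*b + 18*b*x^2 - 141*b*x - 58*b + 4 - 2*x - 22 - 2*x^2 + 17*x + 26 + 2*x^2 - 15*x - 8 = 36*b^3 + b^2*(126 - 54*x) + b*(18*x^2 - 117*x + 54)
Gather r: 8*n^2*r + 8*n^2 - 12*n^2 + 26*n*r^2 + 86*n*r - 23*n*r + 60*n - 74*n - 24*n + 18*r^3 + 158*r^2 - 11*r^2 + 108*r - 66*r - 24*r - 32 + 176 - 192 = -4*n^2 - 38*n + 18*r^3 + r^2*(26*n + 147) + r*(8*n^2 + 63*n + 18) - 48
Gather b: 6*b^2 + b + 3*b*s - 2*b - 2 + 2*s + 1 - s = 6*b^2 + b*(3*s - 1) + s - 1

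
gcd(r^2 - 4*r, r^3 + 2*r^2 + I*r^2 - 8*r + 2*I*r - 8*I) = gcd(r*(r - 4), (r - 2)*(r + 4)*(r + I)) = 1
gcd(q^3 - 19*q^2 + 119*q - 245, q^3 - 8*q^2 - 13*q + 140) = q^2 - 12*q + 35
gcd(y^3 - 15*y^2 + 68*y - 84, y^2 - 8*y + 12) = y^2 - 8*y + 12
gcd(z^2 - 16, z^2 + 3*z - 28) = z - 4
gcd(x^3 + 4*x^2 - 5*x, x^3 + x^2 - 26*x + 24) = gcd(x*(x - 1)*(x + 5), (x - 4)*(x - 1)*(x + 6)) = x - 1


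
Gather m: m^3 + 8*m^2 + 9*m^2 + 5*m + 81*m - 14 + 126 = m^3 + 17*m^2 + 86*m + 112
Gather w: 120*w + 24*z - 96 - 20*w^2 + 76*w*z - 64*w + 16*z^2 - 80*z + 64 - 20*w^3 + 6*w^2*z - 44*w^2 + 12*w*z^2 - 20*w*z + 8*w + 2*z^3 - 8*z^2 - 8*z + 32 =-20*w^3 + w^2*(6*z - 64) + w*(12*z^2 + 56*z + 64) + 2*z^3 + 8*z^2 - 64*z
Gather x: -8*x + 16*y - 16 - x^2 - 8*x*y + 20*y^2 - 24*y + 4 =-x^2 + x*(-8*y - 8) + 20*y^2 - 8*y - 12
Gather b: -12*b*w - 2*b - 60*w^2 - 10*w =b*(-12*w - 2) - 60*w^2 - 10*w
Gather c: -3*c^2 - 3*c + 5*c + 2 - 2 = -3*c^2 + 2*c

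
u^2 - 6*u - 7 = (u - 7)*(u + 1)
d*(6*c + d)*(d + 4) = 6*c*d^2 + 24*c*d + d^3 + 4*d^2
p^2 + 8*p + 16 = (p + 4)^2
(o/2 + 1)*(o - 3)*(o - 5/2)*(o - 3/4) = o^4/2 - 17*o^3/8 - 7*o^2/16 + 141*o/16 - 45/8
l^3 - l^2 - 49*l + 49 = (l - 7)*(l - 1)*(l + 7)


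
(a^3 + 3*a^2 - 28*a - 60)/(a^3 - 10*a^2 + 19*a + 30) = (a^2 + 8*a + 12)/(a^2 - 5*a - 6)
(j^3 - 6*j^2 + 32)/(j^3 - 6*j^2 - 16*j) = (j^2 - 8*j + 16)/(j*(j - 8))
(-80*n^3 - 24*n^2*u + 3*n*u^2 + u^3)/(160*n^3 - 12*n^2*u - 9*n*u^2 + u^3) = (4*n + u)/(-8*n + u)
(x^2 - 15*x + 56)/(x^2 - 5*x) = (x^2 - 15*x + 56)/(x*(x - 5))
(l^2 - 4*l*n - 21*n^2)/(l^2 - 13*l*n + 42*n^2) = (l + 3*n)/(l - 6*n)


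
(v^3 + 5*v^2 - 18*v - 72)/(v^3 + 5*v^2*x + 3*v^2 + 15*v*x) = (v^2 + 2*v - 24)/(v*(v + 5*x))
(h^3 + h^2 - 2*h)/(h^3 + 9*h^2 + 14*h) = (h - 1)/(h + 7)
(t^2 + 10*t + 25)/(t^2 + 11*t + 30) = (t + 5)/(t + 6)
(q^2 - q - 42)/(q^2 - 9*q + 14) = (q + 6)/(q - 2)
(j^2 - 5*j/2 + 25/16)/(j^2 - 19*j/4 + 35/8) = (4*j - 5)/(2*(2*j - 7))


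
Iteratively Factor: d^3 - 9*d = (d + 3)*(d^2 - 3*d) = (d - 3)*(d + 3)*(d)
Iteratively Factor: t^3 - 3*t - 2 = (t + 1)*(t^2 - t - 2) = (t + 1)^2*(t - 2)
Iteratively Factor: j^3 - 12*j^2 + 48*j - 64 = (j - 4)*(j^2 - 8*j + 16) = (j - 4)^2*(j - 4)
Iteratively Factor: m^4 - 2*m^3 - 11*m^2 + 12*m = (m + 3)*(m^3 - 5*m^2 + 4*m) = m*(m + 3)*(m^2 - 5*m + 4) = m*(m - 1)*(m + 3)*(m - 4)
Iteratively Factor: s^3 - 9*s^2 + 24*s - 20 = (s - 2)*(s^2 - 7*s + 10) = (s - 5)*(s - 2)*(s - 2)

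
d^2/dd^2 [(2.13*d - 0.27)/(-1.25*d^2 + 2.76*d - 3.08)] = (-(2.13*d - 0.27)*(2.5*d - 2.76)*(5.0*d - 5.52) + (15.975*d - 12.4326)*(1.25*d^2 - 2.76*d + 3.08))/(1.25*d^2 - 2.76*d + 3.08)^3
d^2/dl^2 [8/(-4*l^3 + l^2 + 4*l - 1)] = 16*((12*l - 1)*(4*l^3 - l^2 - 4*l + 1) - 4*(-6*l^2 + l + 2)^2)/(4*l^3 - l^2 - 4*l + 1)^3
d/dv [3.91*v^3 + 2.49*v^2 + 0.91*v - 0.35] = 11.73*v^2 + 4.98*v + 0.91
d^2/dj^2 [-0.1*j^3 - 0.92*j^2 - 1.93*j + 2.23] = -0.6*j - 1.84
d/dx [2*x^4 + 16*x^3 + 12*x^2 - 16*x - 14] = 8*x^3 + 48*x^2 + 24*x - 16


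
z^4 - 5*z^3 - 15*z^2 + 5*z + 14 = (z - 7)*(z - 1)*(z + 1)*(z + 2)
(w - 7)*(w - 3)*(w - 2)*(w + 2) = w^4 - 10*w^3 + 17*w^2 + 40*w - 84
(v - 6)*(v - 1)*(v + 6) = v^3 - v^2 - 36*v + 36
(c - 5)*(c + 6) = c^2 + c - 30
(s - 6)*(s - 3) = s^2 - 9*s + 18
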